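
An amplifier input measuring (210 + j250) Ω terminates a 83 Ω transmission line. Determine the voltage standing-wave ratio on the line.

VSWR ≈ 6.35

Γ = (Z_L − Z_0)/(Z_L + Z_0) = (127 + j250)/(293 + j250)
|Γ| = 280/385 = 0.728
VSWR = (1 + |Γ|)/(1 − |Γ|) = 1.73/0.272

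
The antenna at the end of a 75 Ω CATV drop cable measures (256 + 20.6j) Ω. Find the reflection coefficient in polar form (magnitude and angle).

Γ = (Z_L − Z_0)/(Z_L + Z_0) = (181 + j20.6)/(331 + j20.6)
|Γ| = 182/332 = 0.549

Γ ≈ 0.549 ∠ 2.93°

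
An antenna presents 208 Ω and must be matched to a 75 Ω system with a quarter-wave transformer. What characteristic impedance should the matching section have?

Z_qwt ≈ 125 Ω

Z_qwt = √(Z_0·R_L) = √(75 × 208) = √15600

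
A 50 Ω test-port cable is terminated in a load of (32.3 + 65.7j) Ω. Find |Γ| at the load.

|Γ| ≈ 0.646

Γ = (Z_L − Z_0)/(Z_L + Z_0) = (-17.7 + j65.7)/(82.3 + j65.7)
|Γ| = 68/105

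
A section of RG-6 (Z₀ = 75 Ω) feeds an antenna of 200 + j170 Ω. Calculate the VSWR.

VSWR ≈ 4.76

Γ = (Z_L − Z_0)/(Z_L + Z_0) = (125 + j170)/(275 + j170)
|Γ| = 211/323 = 0.653
VSWR = (1 + |Γ|)/(1 − |Γ|) = 1.65/0.347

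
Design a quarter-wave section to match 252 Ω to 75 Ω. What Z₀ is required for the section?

Z_qwt ≈ 137 Ω

Z_qwt = √(Z_0·R_L) = √(75 × 252) = √18900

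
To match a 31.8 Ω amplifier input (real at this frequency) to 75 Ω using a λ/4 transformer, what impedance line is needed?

Z_qwt ≈ 48.8 Ω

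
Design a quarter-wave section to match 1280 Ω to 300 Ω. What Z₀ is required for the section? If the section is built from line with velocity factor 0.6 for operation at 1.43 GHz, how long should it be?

Z_qwt ≈ 620 Ω; length ≈ 3.15 cm

Z_qwt = √(Z_0·R_L) = √(300 × 1280) = √384000
λ = 0.6·c/f = 0.126 m, so l = λ/4 = 0.0315 m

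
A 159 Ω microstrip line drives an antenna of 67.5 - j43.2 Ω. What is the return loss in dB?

RL ≈ 7.15 dB

Γ = (-91.5 − j43.2)/(226.5 − j43.2), |Γ| = 0.439
RL = −20·log₁₀|Γ| = −20·log₁₀(0.439)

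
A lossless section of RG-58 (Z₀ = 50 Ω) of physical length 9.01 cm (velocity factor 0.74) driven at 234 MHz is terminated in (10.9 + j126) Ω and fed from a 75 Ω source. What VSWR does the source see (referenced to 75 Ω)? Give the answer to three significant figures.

λ = v/f = 0.74·c / 234 MHz = 0.949 m
βl = 2π·l/λ = 2π × 0.095 = 34.2°
tan(βl) = 0.679
Z_in = Z_0·(Z_L + jZ_0·tanβl)/(Z_0 + jZ_L·tanβl) = 30.1 − j218 Ω
Γ_s = (Z_in − Z_s)/(Z_in + Z_s) = (-44.9 − j218)/(105 − j218), |Γ_s| = 0.92
VSWR = (1 + |Γ_s|)/(1 − |Γ_s|)

VSWR ≈ 24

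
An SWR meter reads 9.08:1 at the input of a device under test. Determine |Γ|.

|Γ| = (S − 1)/(S + 1) = (9.08 − 1)/(9.08 + 1) = 8.08/10.1

|Γ| ≈ 0.802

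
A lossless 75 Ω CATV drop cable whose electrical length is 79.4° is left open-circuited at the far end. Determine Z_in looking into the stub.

tan(βl) = 5.34
For an open-circuited stub, Z_in = −jZ_0·cot(βl) = −jZ_0/tan(βl)

Z_in ≈ −j14 Ω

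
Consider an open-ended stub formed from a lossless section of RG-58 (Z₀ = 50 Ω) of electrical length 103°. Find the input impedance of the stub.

Z_in ≈ +j11.5 Ω

tan(βl) = -4.33
For an open-ended stub, Z_in = −jZ_0·cot(βl) = −jZ_0/tan(βl)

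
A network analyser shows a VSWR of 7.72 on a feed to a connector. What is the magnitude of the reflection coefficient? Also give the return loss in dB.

|Γ| ≈ 0.771; return loss ≈ 2.26 dB

|Γ| = (S − 1)/(S + 1) = (7.72 − 1)/(7.72 + 1) = 6.72/8.72
RL = −20·log₁₀|Γ| = −20·log₁₀(0.771)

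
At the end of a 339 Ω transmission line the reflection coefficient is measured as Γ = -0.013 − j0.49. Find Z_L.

Z_L = Z_0·(1 + Γ)/(1 − Γ) = 339·(0.987 − j0.49)/(1.01 + j0.49)

Z_L ≈ 203 − j262 Ω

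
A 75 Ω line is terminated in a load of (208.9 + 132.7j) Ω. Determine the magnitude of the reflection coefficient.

|Γ| ≈ 0.602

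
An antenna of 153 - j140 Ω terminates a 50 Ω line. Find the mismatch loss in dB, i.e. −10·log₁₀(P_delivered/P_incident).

mismatch loss ≈ 2.98 dB

Γ = (103 − j140)/(203 − j140), |Γ| = 0.705
|Γ|² = 0.497, so P_del/P_inc = 1 − |Γ|² = 0.503
ML = −10·log₁₀(1 − |Γ|²)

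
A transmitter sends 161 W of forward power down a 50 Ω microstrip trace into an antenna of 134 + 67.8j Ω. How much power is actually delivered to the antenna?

|Γ| = |(84 + j67.8)/(184 + j67.8)| = 0.55
|Γ|² = 0.303
P_refl = |Γ|²·P_inc = 48.8 W, P_del = (1 − |Γ|²)·P_inc = 112 W

P_delivered ≈ 112 W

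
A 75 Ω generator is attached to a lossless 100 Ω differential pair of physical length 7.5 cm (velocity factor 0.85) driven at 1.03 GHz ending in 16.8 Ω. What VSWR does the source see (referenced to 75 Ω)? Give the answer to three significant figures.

λ = v/f = 0.85·c / 1.03 GHz = 0.248 m
βl = 2π·l/λ = 2π × 0.303 = 109°
tan(βl) = -2.89
Z_in = Z_0·(Z_L + jZ_0·tanβl)/(Z_0 + jZ_L·tanβl) = 127 − j227 Ω
Γ_s = (Z_in − Z_s)/(Z_in + Z_s) = (52.4 − j227)/(202 − j227), |Γ_s| = 0.767
VSWR = (1 + |Γ_s|)/(1 − |Γ_s|)

VSWR ≈ 7.57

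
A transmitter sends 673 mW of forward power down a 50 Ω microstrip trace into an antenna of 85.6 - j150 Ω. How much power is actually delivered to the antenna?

P_delivered ≈ 282 mW

|Γ| = |(35.6 − j150)/(135.6 − j150)| = 0.762
|Γ|² = 0.581
P_refl = |Γ|²·P_inc = 391 mW, P_del = (1 − |Γ|²)·P_inc = 282 mW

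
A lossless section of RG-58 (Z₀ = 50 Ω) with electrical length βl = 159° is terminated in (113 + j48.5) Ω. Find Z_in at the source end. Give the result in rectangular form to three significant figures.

tan(βl) = tan(159°) = -0.384
Z_in = Z_0·(Z_L + jZ_0·tanβl)/(Z_0 + jZ_L·tanβl)
     = 50·(113 + j29.3)/(68.6 − j43.4)

Z_in ≈ 49.2 + j52.4 Ω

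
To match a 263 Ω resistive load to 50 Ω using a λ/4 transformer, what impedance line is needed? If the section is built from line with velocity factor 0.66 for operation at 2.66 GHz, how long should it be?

Z_qwt = √(Z_0·R_L) = √(50 × 263) = √13150
λ = 0.66·c/f = 0.0744 m, so l = λ/4 = 0.0186 m

Z_qwt ≈ 115 Ω; length ≈ 1.86 cm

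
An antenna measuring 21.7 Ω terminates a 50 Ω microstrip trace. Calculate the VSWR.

VSWR ≈ 2.3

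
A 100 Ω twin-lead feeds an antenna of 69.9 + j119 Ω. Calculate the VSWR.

Γ = (Z_L − Z_0)/(Z_L + Z_0) = (-30.1 + j119)/(169.9 + j119)
|Γ| = 123/207 = 0.592
VSWR = (1 + |Γ|)/(1 − |Γ|) = 1.59/0.408

VSWR ≈ 3.9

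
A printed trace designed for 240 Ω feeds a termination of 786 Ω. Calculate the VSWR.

For a purely resistive load, VSWR = R_L/Z_0 or Z_0/R_L (whichever > 1) = 786/240

VSWR ≈ 3.28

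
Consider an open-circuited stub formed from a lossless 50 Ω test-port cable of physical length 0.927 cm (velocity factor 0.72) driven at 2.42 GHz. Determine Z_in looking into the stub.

Z_in ≈ −j65.4 Ω

λ = v/f = 0.72·c / 2.42 GHz = 0.0893 m
βl = 2π·l/λ = 2π × 0.104 = 37.4°
tan(βl) = 0.764
For an open-circuited stub, Z_in = −jZ_0·cot(βl) = −jZ_0/tan(βl)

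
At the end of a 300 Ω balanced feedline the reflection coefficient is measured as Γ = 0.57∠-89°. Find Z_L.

Z_L ≈ 155 − j262 Ω

Z_L = Z_0·(1 + Γ)/(1 − Γ) = 300·(1.01 − j0.57)/(0.99 + j0.57)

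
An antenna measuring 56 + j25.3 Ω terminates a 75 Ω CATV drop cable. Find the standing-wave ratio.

VSWR ≈ 1.62

Γ = (Z_L − Z_0)/(Z_L + Z_0) = (-19 + j25.3)/(131 + j25.3)
|Γ| = 31.6/133 = 0.237
VSWR = (1 + |Γ|)/(1 − |Γ|) = 1.24/0.763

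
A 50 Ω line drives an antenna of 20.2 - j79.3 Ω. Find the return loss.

RL ≈ 1.94 dB

Γ = (-29.8 − j79.3)/(70.2 − j79.3), |Γ| = 0.8
RL = −20·log₁₀|Γ| = −20·log₁₀(0.8)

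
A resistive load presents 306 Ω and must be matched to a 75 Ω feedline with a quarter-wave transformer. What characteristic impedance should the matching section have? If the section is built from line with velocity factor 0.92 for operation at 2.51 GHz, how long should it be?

Z_qwt ≈ 151 Ω; length ≈ 2.75 cm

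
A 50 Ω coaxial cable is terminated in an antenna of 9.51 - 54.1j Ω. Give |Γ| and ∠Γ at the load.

Γ ≈ 0.84 ∠ -84.5°

Γ = (Z_L − Z_0)/(Z_L + Z_0) = (-40.49 − j54.1)/(59.51 − j54.1)
|Γ| = 67.6/80.4 = 0.84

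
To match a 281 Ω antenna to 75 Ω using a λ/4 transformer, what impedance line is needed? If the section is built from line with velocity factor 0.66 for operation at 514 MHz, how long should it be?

Z_qwt ≈ 145 Ω; length ≈ 9.63 cm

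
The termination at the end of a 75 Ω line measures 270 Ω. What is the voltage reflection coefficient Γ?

Γ = 0.565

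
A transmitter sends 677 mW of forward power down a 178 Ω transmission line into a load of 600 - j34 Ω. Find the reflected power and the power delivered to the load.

|Γ| = |(422 − j34)/(778 − j34)| = 0.544
|Γ|² = 0.296
P_refl = |Γ|²·P_inc = 200 mW, P_del = (1 − |Γ|²)·P_inc = 477 mW

P_reflected ≈ 200 mW; P_delivered ≈ 477 mW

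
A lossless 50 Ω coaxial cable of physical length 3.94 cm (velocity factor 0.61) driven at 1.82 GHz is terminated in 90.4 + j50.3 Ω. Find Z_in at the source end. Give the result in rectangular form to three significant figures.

λ = v/f = 0.61·c / 1.82 GHz = 0.101 m
βl = 2π·l/λ = 2π × 0.392 = 141°
tan(βl) = tan(141°) = -0.808
Z_in = Z_0·(Z_L + jZ_0·tanβl)/(Z_0 + jZ_L·tanβl)
     = 50·(90.4 + j9.9)/(90.6 − j73)

Z_in ≈ 27.6 + j27.7 Ω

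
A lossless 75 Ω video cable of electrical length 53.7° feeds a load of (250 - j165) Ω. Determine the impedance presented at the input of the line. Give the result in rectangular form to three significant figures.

Z_in ≈ 19.5 − j37.9 Ω

tan(βl) = tan(53.7°) = 1.36
Z_in = Z_0·(Z_L + jZ_0·tanβl)/(Z_0 + jZ_L·tanβl)
     = 75·(250 − j62.9)/(300 + j340)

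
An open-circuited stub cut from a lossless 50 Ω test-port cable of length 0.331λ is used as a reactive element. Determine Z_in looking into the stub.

βl = 2π × 0.331 = 119°
tan(βl) = -1.79
For an open-circuited stub, Z_in = −jZ_0·cot(βl) = −jZ_0/tan(βl)

Z_in ≈ +j27.9 Ω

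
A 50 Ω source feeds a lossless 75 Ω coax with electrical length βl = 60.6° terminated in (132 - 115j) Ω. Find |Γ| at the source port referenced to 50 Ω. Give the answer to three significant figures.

|Γ| ≈ 0.409

tan(βl) = 1.77
Z_in = Z_0·(Z_L + jZ_0·tanβl)/(Z_0 + jZ_L·tanβl) = 23.2 − j14.6 Ω
Γ_s = (Z_in − Z_s)/(Z_in + Z_s) = (-26.8 − j14.6)/(73.2 − j14.6), |Γ_s| = 0.409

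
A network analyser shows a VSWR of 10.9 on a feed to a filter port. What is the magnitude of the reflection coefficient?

|Γ| ≈ 0.832

|Γ| = (S − 1)/(S + 1) = (10.9 − 1)/(10.9 + 1) = 9.9/11.9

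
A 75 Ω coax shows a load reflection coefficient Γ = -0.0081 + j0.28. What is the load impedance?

Z_L ≈ 63.1 + j38.4 Ω

Z_L = Z_0·(1 + Γ)/(1 − Γ) = 75·(0.992 + j0.28)/(1.01 − j0.28)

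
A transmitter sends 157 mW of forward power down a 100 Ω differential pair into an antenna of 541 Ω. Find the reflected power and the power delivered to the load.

Γ = (541 − 100)/(541 + 100) = 0.688
|Γ|² = 0.473
P_refl = |Γ|²·P_inc = 74.3 mW, P_del = (1 − |Γ|²)·P_inc = 82.7 mW

P_reflected ≈ 74.3 mW; P_delivered ≈ 82.7 mW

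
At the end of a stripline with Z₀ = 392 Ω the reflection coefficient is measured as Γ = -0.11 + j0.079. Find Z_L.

Z_L = Z_0·(1 + Γ)/(1 − Γ) = 392·(0.89 + j0.079)/(1.11 − j0.079)

Z_L ≈ 311 + j50 Ω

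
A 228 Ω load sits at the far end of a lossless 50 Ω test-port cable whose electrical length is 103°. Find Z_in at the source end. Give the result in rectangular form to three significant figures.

tan(βl) = tan(103°) = -4.33
Z_in = Z_0·(Z_L + jZ_0·tanβl)/(Z_0 + jZ_L·tanβl)
     = 50·(228 − j217)/(50 − j988)

Z_in ≈ 11.5 + j11 Ω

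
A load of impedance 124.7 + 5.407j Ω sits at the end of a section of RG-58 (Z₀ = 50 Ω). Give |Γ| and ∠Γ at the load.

Γ = (Z_L − Z_0)/(Z_L + Z_0) = (74.7 + j5.407)/(174.7 + j5.407)
|Γ| = 74.9/175 = 0.429

Γ ≈ 0.429 ∠ 2.37°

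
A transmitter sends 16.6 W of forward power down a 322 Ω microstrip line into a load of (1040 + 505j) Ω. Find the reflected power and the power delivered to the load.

P_reflected ≈ 6.06 W; P_delivered ≈ 10.5 W

|Γ| = |(718 + j505)/(1362 + j505)| = 0.604
|Γ|² = 0.365
P_refl = |Γ|²·P_inc = 6.06 W, P_del = (1 − |Γ|²)·P_inc = 10.5 W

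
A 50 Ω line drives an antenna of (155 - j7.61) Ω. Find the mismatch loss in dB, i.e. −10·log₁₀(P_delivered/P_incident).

mismatch loss ≈ 1.33 dB

Γ = (105 − j7.61)/(205 − j7.61), |Γ| = 0.513
|Γ|² = 0.263, so P_del/P_inc = 1 − |Γ|² = 0.737
ML = −10·log₁₀(1 − |Γ|²)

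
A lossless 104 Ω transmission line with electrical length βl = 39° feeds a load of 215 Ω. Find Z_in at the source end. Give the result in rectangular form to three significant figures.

tan(βl) = tan(39°) = 0.81
Z_in = Z_0·(Z_L + jZ_0·tanβl)/(Z_0 + jZ_L·tanβl)
     = 104·(215 + j84.2)/(104 + j174)

Z_in ≈ 93.6 − j72.5 Ω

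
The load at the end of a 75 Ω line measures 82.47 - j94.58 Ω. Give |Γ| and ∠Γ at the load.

Γ = (Z_L − Z_0)/(Z_L + Z_0) = (7.47 − j94.58)/(157.5 − j94.58)
|Γ| = 94.9/184 = 0.516

Γ ≈ 0.516 ∠ -54.5°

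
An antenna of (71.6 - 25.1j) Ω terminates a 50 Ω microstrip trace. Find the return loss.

RL ≈ 11.5 dB

Γ = (21.6 − j25.1)/(121.6 − j25.1), |Γ| = 0.267
RL = −20·log₁₀|Γ| = −20·log₁₀(0.267)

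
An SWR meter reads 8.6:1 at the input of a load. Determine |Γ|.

|Γ| ≈ 0.792

|Γ| = (S − 1)/(S + 1) = (8.6 − 1)/(8.6 + 1) = 7.6/9.6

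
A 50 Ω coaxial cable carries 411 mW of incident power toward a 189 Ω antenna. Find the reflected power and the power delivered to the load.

Γ = (189 − 50)/(189 + 50) = 0.582
|Γ|² = 0.338
P_refl = |Γ|²·P_inc = 139 mW, P_del = (1 − |Γ|²)·P_inc = 272 mW

P_reflected ≈ 139 mW; P_delivered ≈ 272 mW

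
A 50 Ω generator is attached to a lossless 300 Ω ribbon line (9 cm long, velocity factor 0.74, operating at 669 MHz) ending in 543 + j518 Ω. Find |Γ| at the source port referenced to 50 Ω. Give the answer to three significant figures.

|Γ| ≈ 0.392

λ = v/f = 0.74·c / 669 MHz = 0.332 m
βl = 2π·l/λ = 2π × 0.271 = 97.6°
tan(βl) = -7.46
Z_in = Z_0·(Z_L + jZ_0·tanβl)/(Z_0 + jZ_L·tanβl) = 82 − j44.1 Ω
Γ_s = (Z_in − Z_s)/(Z_in + Z_s) = (32 − j44.1)/(132 − j44.1), |Γ_s| = 0.392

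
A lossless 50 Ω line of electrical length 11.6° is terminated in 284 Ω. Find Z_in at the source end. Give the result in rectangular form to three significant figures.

tan(βl) = tan(11.6°) = 0.205
Z_in = Z_0·(Z_L + jZ_0·tanβl)/(Z_0 + jZ_L·tanβl)
     = 50·(284 + j10.3)/(50 + j58.3)

Z_in ≈ 125 − j136 Ω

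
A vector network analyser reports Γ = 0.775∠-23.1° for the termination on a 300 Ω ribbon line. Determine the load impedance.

Z_L ≈ 685 − j1040 Ω

Z_L = Z_0·(1 + Γ)/(1 − Γ) = 300·(1.71 − j0.304)/(0.287 + j0.304)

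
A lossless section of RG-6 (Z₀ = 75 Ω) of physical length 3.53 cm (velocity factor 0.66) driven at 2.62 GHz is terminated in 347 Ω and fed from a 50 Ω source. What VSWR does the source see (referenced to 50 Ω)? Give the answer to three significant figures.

VSWR ≈ 6.78

λ = v/f = 0.66·c / 2.62 GHz = 0.0756 m
βl = 2π·l/λ = 2π × 0.467 = 168°
tan(βl) = -0.21
Z_in = Z_0·(Z_L + jZ_0·tanβl)/(Z_0 + jZ_L·tanβl) = 187 + j165 Ω
Γ_s = (Z_in − Z_s)/(Z_in + Z_s) = (137 + j165)/(237 + j165), |Γ_s| = 0.743
VSWR = (1 + |Γ_s|)/(1 − |Γ_s|)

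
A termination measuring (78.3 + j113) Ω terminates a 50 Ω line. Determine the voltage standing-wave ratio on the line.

VSWR ≈ 5.28

Γ = (Z_L − Z_0)/(Z_L + Z_0) = (28.3 + j113)/(128.3 + j113)
|Γ| = 116/171 = 0.681
VSWR = (1 + |Γ|)/(1 − |Γ|) = 1.68/0.319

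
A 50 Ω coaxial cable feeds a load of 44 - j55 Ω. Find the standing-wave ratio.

VSWR ≈ 3.07

Γ = (Z_L − Z_0)/(Z_L + Z_0) = (-6 − j55)/(94 − j55)
|Γ| = 55.3/109 = 0.508
VSWR = (1 + |Γ|)/(1 − |Γ|) = 1.51/0.492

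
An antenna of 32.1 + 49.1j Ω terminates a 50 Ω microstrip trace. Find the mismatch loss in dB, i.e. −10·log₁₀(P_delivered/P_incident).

mismatch loss ≈ 1.54 dB

Γ = (-17.9 + j49.1)/(82.1 + j49.1), |Γ| = 0.546
|Γ|² = 0.298, so P_del/P_inc = 1 − |Γ|² = 0.702
ML = −10·log₁₀(1 − |Γ|²)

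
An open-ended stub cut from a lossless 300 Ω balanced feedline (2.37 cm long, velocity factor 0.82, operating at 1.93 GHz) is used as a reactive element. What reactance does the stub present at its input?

λ = v/f = 0.82·c / 1.93 GHz = 0.127 m
βl = 2π·l/λ = 2π × 0.186 = 66.9°
tan(βl) = 2.35
For an open-ended stub, Z_in = −jZ_0·cot(βl) = −jZ_0/tan(βl)

X_in ≈ -128 Ω (capacitive)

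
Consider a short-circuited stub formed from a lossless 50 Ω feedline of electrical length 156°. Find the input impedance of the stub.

Z_in ≈ −j22.3 Ω

tan(βl) = -0.445
For a short-circuited stub, Z_in = jZ_0·tan(βl)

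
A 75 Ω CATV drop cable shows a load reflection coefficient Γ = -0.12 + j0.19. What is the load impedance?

Z_L = Z_0·(1 + Γ)/(1 − Γ) = 75·(0.88 + j0.19)/(1.12 − j0.19)

Z_L ≈ 55.2 + j22.1 Ω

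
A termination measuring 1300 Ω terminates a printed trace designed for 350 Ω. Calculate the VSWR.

Γ = (1300 − 350)/(1300 + 350) = 0.576
VSWR = (1 + 0.576)/(1 − 0.576)

VSWR ≈ 3.71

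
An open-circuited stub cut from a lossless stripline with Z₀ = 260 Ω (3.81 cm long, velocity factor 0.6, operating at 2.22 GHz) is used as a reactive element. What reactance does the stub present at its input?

λ = v/f = 0.6·c / 2.22 GHz = 0.0811 m
βl = 2π·l/λ = 2π × 0.47 = 169°
tan(βl) = -0.191
For an open-circuited stub, Z_in = −jZ_0·cot(βl) = −jZ_0/tan(βl)

X_in ≈ 1360 Ω (inductive)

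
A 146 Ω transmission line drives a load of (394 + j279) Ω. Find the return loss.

Γ = (248 + j279)/(540 + j279), |Γ| = 0.614
RL = −20·log₁₀|Γ| = −20·log₁₀(0.614)

RL ≈ 4.23 dB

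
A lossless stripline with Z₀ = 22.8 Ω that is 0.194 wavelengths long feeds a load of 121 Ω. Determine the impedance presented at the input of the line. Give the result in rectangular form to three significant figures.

βl = 2π × 0.194 = 69.8°
tan(βl) = tan(69.8°) = 2.72
Z_in = Z_0·(Z_L + jZ_0·tanβl)/(Z_0 + jZ_L·tanβl)
     = 22.8·(121 + j62.1)/(22.8 + j330)

Z_in ≈ 4.85 − j8.04 Ω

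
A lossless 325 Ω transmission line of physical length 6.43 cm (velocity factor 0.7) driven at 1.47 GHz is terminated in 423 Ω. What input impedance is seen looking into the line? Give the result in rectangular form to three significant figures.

Z_in ≈ 397 + j62.1 Ω

λ = v/f = 0.7·c / 1.47 GHz = 0.143 m
βl = 2π·l/λ = 2π × 0.45 = 162°
tan(βl) = tan(162°) = -0.324
Z_in = Z_0·(Z_L + jZ_0·tanβl)/(Z_0 + jZ_L·tanβl)
     = 325·(423 − j105)/(325 − j137)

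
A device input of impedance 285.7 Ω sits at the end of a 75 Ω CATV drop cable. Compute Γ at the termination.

Γ = (Z_L − Z_0)/(Z_L + Z_0) = (285.7 − 75)/(285.7 + 75) = 210.7/360.7

Γ = 0.584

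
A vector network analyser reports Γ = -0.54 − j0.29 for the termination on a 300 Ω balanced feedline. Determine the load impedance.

Z_L ≈ 76.3 − j70.9 Ω

Z_L = Z_0·(1 + Γ)/(1 − Γ) = 300·(0.46 − j0.29)/(1.54 + j0.29)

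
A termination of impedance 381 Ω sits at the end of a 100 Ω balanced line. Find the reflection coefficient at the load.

Γ = 0.584

Γ = (Z_L − Z_0)/(Z_L + Z_0) = (381 − 100)/(381 + 100) = 281/481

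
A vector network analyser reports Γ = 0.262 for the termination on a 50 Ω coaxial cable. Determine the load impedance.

Z_L ≈ 85.5 Ω

Z_L = Z_0·(1 + Γ)/(1 − Γ) = 50·(1.26)/(0.738)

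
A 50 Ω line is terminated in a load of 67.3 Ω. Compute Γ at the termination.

Γ = 0.147

Γ = (Z_L − Z_0)/(Z_L + Z_0) = (67.3 − 50)/(67.3 + 50) = 17.3/117.3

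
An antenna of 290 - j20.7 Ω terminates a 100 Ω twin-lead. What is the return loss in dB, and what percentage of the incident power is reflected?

Γ = (190 − j20.7)/(390 − j20.7), |Γ| = 0.489
RL = −20·log₁₀(0.489) = 6.21 dB
P_refl/P_inc = |Γ|² = 0.239

RL ≈ 6.21 dB; 23.9% of incident power reflected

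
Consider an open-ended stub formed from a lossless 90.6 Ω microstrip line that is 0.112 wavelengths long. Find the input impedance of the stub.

βl = 2π × 0.112 = 40.3°
tan(βl) = 0.849
For an open-ended stub, Z_in = −jZ_0·cot(βl) = −jZ_0/tan(βl)

Z_in ≈ −j107 Ω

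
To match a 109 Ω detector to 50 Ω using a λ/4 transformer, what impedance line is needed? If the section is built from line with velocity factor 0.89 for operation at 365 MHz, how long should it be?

Z_qwt = √(Z_0·R_L) = √(50 × 109) = √5450
λ = 0.89·c/f = 0.732 m, so l = λ/4 = 0.183 m

Z_qwt ≈ 73.8 Ω; length ≈ 18.3 cm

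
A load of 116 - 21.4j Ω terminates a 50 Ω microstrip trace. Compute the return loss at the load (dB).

Γ = (66 − j21.4)/(166 − j21.4), |Γ| = 0.415
RL = −20·log₁₀|Γ| = −20·log₁₀(0.415)

RL ≈ 7.65 dB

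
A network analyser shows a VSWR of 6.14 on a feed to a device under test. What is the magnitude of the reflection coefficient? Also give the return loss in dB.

|Γ| ≈ 0.72; return loss ≈ 2.85 dB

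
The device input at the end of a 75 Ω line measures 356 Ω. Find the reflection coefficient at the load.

Γ = 0.652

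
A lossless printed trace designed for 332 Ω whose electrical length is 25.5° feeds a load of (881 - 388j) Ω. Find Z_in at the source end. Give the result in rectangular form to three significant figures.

tan(βl) = tan(25.5°) = 0.477
Z_in = Z_0·(Z_L + jZ_0·tanβl)/(Z_0 + jZ_L·tanβl)
     = 332·(881 − j230)/(517 + j420)

Z_in ≈ 269 − j366 Ω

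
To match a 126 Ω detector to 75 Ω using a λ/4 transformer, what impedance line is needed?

Z_qwt ≈ 97.2 Ω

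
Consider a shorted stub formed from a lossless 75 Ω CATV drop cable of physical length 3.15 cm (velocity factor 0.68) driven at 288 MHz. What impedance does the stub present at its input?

Z_in ≈ +j21.5 Ω

λ = v/f = 0.68·c / 288 MHz = 0.708 m
βl = 2π·l/λ = 2π × 0.0445 = 16°
tan(βl) = 0.287
For a shorted stub, Z_in = jZ_0·tan(βl)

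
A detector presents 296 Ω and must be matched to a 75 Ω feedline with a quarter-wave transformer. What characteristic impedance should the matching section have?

Z_qwt ≈ 149 Ω

Z_qwt = √(Z_0·R_L) = √(75 × 296) = √22200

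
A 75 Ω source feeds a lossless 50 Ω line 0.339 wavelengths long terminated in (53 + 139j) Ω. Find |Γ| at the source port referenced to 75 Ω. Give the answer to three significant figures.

|Γ| ≈ 0.86

βl = 2π × 0.339 = 122°
tan(βl) = -1.6
Z_in = Z_0·(Z_L + jZ_0·tanβl)/(Z_0 + jZ_L·tanβl) = 5.8 + j12.7 Ω
Γ_s = (Z_in − Z_s)/(Z_in + Z_s) = (-69.2 + j12.7)/(80.8 + j12.7), |Γ_s| = 0.86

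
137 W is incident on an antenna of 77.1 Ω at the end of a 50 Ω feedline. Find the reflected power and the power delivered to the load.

Γ = (77.1 − 50)/(77.1 + 50) = 0.213
|Γ|² = 0.0455
P_refl = |Γ|²·P_inc = 6.23 W, P_del = (1 − |Γ|²)·P_inc = 131 W

P_reflected ≈ 6.23 W; P_delivered ≈ 131 W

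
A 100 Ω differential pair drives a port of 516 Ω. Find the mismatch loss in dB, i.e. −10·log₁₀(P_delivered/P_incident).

Γ = (516 − 100)/(516 + 100) = 0.675
|Γ|² = 0.456, so P_del/P_inc = 1 − |Γ|² = 0.544
ML = −10·log₁₀(1 − |Γ|²)

mismatch loss ≈ 2.64 dB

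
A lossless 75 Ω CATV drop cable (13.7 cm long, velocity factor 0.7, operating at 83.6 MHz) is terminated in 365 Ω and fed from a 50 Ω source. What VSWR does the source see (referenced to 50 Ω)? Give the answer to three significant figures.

λ = v/f = 0.7·c / 83.6 MHz = 2.51 m
βl = 2π·l/λ = 2π × 0.0545 = 19.6°
tan(βl) = 0.357
Z_in = Z_0·(Z_L + jZ_0·tanβl)/(Z_0 + jZ_L·tanβl) = 102 − j151 Ω
Γ_s = (Z_in − Z_s)/(Z_in + Z_s) = (52.5 − j151)/(152 − j151), |Γ_s| = 0.745
VSWR = (1 + |Γ_s|)/(1 − |Γ_s|)

VSWR ≈ 6.85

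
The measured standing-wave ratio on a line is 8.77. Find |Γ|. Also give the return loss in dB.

|Γ| ≈ 0.795; return loss ≈ 1.99 dB

|Γ| = (S − 1)/(S + 1) = (8.77 − 1)/(8.77 + 1) = 7.77/9.77
RL = −20·log₁₀|Γ| = −20·log₁₀(0.795)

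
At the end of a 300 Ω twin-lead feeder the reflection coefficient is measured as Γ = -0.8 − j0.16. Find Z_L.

Z_L = Z_0·(1 + Γ)/(1 − Γ) = 300·(0.2 − j0.16)/(1.8 + j0.16)

Z_L ≈ 30.7 − j29.4 Ω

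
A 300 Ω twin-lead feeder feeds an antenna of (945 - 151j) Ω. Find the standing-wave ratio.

VSWR ≈ 3.24

Γ = (Z_L − Z_0)/(Z_L + Z_0) = (645 − j151)/(1245 − j151)
|Γ| = 662/1250 = 0.528
VSWR = (1 + |Γ|)/(1 − |Γ|) = 1.53/0.472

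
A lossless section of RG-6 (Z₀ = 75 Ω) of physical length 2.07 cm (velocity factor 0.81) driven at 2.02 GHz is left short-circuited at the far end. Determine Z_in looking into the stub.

Z_in ≈ +j141 Ω

λ = v/f = 0.81·c / 2.02 GHz = 0.12 m
βl = 2π·l/λ = 2π × 0.172 = 61.9°
tan(βl) = 1.88
For a short-circuited stub, Z_in = jZ_0·tan(βl)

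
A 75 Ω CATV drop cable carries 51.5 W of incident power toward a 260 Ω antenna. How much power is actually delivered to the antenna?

P_delivered ≈ 35.8 W

Γ = (260 − 75)/(260 + 75) = 0.552
|Γ|² = 0.305
P_refl = |Γ|²·P_inc = 15.7 W, P_del = (1 − |Γ|²)·P_inc = 35.8 W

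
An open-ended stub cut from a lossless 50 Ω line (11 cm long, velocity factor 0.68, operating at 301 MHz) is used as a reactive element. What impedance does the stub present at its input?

λ = v/f = 0.68·c / 301 MHz = 0.678 m
βl = 2π·l/λ = 2π × 0.162 = 58.4°
tan(βl) = 1.63
For an open-ended stub, Z_in = −jZ_0·cot(βl) = −jZ_0/tan(βl)

Z_in ≈ −j30.7 Ω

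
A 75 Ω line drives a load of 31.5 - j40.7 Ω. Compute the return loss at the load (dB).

Γ = (-43.5 − j40.7)/(106.5 − j40.7), |Γ| = 0.523
RL = −20·log₁₀|Γ| = −20·log₁₀(0.523)

RL ≈ 5.64 dB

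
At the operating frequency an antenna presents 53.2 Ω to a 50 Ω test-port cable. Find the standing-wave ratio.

VSWR ≈ 1.06

Γ = (53.2 − 50)/(53.2 + 50) = 0.031
VSWR = (1 + 0.031)/(1 − 0.031)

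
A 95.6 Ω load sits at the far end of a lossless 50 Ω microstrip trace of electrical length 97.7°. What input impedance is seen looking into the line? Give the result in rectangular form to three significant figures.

Z_in ≈ 26.5 + j4.89 Ω

tan(βl) = tan(97.7°) = -7.4
Z_in = Z_0·(Z_L + jZ_0·tanβl)/(Z_0 + jZ_L·tanβl)
     = 50·(95.6 − j370)/(50 − j707)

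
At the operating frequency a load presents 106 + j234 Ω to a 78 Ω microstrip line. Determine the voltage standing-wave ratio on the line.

VSWR ≈ 8.6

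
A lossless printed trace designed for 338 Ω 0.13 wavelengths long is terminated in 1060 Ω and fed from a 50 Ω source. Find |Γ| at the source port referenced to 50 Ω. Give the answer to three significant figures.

|Γ| ≈ 0.837

βl = 2π × 0.13 = 46.8°
tan(βl) = 1.06
Z_in = Z_0·(Z_L + jZ_0·tanβl)/(Z_0 + jZ_L·tanβl) = 186 − j262 Ω
Γ_s = (Z_in − Z_s)/(Z_in + Z_s) = (136 − j262)/(236 − j262), |Γ_s| = 0.837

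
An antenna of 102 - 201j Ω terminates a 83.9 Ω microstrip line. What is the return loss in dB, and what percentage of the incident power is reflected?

RL ≈ 2.65 dB; 54.3% of incident power reflected

Γ = (18.1 − j201)/(185.9 − j201), |Γ| = 0.737
RL = −20·log₁₀(0.737) = 2.65 dB
P_refl/P_inc = |Γ|² = 0.543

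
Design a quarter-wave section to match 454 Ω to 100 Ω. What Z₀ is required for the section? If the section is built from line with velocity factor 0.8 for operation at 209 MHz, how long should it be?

Z_qwt ≈ 213 Ω; length ≈ 28.7 cm

Z_qwt = √(Z_0·R_L) = √(100 × 454) = √45400
λ = 0.8·c/f = 1.15 m, so l = λ/4 = 0.287 m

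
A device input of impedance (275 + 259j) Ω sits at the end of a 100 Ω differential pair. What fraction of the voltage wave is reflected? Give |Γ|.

|Γ| ≈ 0.686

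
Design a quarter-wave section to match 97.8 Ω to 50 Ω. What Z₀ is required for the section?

Z_qwt = √(Z_0·R_L) = √(50 × 97.8) = √4890

Z_qwt ≈ 69.9 Ω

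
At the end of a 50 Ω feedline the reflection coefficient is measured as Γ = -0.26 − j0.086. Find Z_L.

Z_L = Z_0·(1 + Γ)/(1 − Γ) = 50·(0.74 − j0.086)/(1.26 + j0.086)

Z_L ≈ 29 − j5.39 Ω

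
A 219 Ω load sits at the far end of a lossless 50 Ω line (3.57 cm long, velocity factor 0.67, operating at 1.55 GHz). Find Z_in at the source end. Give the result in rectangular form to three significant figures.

λ = v/f = 0.67·c / 1.55 GHz = 0.13 m
βl = 2π·l/λ = 2π × 0.275 = 99.1°
tan(βl) = tan(99.1°) = -6.24
Z_in = Z_0·(Z_L + jZ_0·tanβl)/(Z_0 + jZ_L·tanβl)
     = 50·(219 − j312)/(50 − j1370)

Z_in ≈ 11.7 + j7.59 Ω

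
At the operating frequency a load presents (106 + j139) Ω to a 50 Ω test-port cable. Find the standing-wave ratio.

VSWR ≈ 6.07

Γ = (Z_L − Z_0)/(Z_L + Z_0) = (56 + j139)/(156 + j139)
|Γ| = 150/209 = 0.717
VSWR = (1 + |Γ|)/(1 − |Γ|) = 1.72/0.283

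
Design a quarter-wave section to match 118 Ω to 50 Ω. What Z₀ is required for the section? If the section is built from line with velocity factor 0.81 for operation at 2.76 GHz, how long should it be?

Z_qwt ≈ 76.8 Ω; length ≈ 2.2 cm

Z_qwt = √(Z_0·R_L) = √(50 × 118) = √5900
λ = 0.81·c/f = 0.088 m, so l = λ/4 = 0.022 m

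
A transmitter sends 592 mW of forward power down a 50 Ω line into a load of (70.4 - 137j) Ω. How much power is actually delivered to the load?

P_delivered ≈ 251 mW

|Γ| = |(20.4 − j137)/(120.4 − j137)| = 0.759
|Γ|² = 0.577
P_refl = |Γ|²·P_inc = 341 mW, P_del = (1 − |Γ|²)·P_inc = 251 mW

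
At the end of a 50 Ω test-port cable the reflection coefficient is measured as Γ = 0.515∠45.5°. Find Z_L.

Z_L = Z_0·(1 + Γ)/(1 − Γ) = 50·(1.36 + j0.367)/(0.639 − j0.367)

Z_L ≈ 67.6 + j67.6 Ω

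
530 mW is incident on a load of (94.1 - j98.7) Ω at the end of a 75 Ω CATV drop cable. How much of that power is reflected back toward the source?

|Γ| = |(19.1 − j98.7)/(169.1 − j98.7)| = 0.513
|Γ|² = 0.264
P_refl = |Γ|²·P_inc = 140 mW, P_del = (1 − |Γ|²)·P_inc = 390 mW

P_reflected ≈ 140 mW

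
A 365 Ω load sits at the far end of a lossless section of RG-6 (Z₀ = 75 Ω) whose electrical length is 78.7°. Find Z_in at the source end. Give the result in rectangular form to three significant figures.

tan(βl) = tan(78.7°) = 5
Z_in = Z_0·(Z_L + jZ_0·tanβl)/(Z_0 + jZ_L·tanβl)
     = 75·(365 + j375)/(75 + j1830)

Z_in ≈ 16 − j14.3 Ω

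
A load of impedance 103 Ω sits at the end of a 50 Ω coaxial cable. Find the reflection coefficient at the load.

Γ = (Z_L − Z_0)/(Z_L + Z_0) = (103 − 50)/(103 + 50) = 53/153

Γ = 0.346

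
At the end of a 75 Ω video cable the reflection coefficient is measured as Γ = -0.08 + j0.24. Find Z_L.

Z_L = Z_0·(1 + Γ)/(1 − Γ) = 75·(0.92 + j0.24)/(1.08 − j0.24)

Z_L ≈ 57.4 + j29.4 Ω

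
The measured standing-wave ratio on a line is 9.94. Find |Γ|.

|Γ| = (S − 1)/(S + 1) = (9.94 − 1)/(9.94 + 1) = 8.94/10.9

|Γ| ≈ 0.817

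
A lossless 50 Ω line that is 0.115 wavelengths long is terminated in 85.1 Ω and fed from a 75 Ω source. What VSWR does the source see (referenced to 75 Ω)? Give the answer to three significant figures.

VSWR ≈ 1.89

βl = 2π × 0.115 = 41.4°
tan(βl) = 0.882
Z_in = Z_0·(Z_L + jZ_0·tanβl)/(Z_0 + jZ_L·tanβl) = 46.5 − j25.7 Ω
Γ_s = (Z_in − Z_s)/(Z_in + Z_s) = (-28.5 − j25.7)/(122 − j25.7), |Γ_s| = 0.309
VSWR = (1 + |Γ_s|)/(1 − |Γ_s|)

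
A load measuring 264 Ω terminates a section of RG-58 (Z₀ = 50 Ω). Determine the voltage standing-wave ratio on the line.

VSWR ≈ 5.28

Γ = (264 − 50)/(264 + 50) = 0.682
VSWR = (1 + 0.682)/(1 − 0.682)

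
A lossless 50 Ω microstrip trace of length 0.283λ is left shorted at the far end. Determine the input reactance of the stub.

βl = 2π × 0.283 = 102°
tan(βl) = -4.75
For a shorted stub, Z_in = jZ_0·tan(βl)

X_in ≈ -238 Ω (capacitive)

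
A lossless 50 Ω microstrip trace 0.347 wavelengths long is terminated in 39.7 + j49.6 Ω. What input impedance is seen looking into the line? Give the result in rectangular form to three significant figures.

βl = 2π × 0.347 = 125°
tan(βl) = tan(125°) = -1.43
Z_in = Z_0·(Z_L + jZ_0·tanβl)/(Z_0 + jZ_L·tanβl)
     = 50·(39.7 − j22)/(121 − j56.9)

Z_in ≈ 16.9 − j1.14 Ω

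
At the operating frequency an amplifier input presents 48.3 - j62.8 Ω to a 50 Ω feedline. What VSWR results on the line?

Γ = (Z_L − Z_0)/(Z_L + Z_0) = (-1.7 − j62.8)/(98.3 − j62.8)
|Γ| = 62.8/117 = 0.539
VSWR = (1 + |Γ|)/(1 − |Γ|) = 1.54/0.461

VSWR ≈ 3.33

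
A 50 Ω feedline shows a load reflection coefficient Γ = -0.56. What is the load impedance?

Z_L = Z_0·(1 + Γ)/(1 − Γ) = 50·(0.44)/(1.56)

Z_L ≈ 14.1 Ω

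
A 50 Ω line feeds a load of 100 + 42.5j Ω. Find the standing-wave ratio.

VSWR ≈ 2.45

Γ = (Z_L − Z_0)/(Z_L + Z_0) = (50 + j42.5)/(150 + j42.5)
|Γ| = 65.6/156 = 0.421
VSWR = (1 + |Γ|)/(1 − |Γ|) = 1.42/0.579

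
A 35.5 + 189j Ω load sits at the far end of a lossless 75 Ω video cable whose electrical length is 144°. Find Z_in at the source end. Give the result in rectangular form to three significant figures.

Z_in ≈ 6.67 + j48.3 Ω

tan(βl) = tan(144°) = -0.727
Z_in = Z_0·(Z_L + jZ_0·tanβl)/(Z_0 + jZ_L·tanβl)
     = 75·(35.5 + j135)/(212 − j25.8)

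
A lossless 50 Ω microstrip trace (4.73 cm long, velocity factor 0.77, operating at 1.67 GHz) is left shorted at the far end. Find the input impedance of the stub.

λ = v/f = 0.77·c / 1.67 GHz = 0.138 m
βl = 2π·l/λ = 2π × 0.342 = 123°
tan(βl) = -1.53
For a shorted stub, Z_in = jZ_0·tan(βl)

Z_in ≈ −j76.7 Ω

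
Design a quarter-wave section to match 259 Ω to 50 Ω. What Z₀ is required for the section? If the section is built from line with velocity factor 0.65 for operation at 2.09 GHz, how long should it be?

Z_qwt = √(Z_0·R_L) = √(50 × 259) = √12950
λ = 0.65·c/f = 0.0933 m, so l = λ/4 = 0.0233 m

Z_qwt ≈ 114 Ω; length ≈ 2.33 cm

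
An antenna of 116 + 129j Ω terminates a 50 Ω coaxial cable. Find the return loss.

Γ = (66 + j129)/(166 + j129), |Γ| = 0.689
RL = −20·log₁₀|Γ| = −20·log₁₀(0.689)

RL ≈ 3.23 dB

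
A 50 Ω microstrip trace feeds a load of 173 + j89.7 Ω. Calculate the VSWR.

VSWR ≈ 4.45

Γ = (Z_L − Z_0)/(Z_L + Z_0) = (123 + j89.7)/(223 + j89.7)
|Γ| = 152/240 = 0.633
VSWR = (1 + |Γ|)/(1 − |Γ|) = 1.63/0.367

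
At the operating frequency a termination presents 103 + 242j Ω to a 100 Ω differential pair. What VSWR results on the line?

Γ = (Z_L − Z_0)/(Z_L + Z_0) = (3 + j242)/(203 + j242)
|Γ| = 242/316 = 0.766
VSWR = (1 + |Γ|)/(1 − |Γ|) = 1.77/0.234

VSWR ≈ 7.55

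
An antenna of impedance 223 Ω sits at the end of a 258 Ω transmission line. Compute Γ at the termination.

Γ = (Z_L − Z_0)/(Z_L + Z_0) = (223 − 258)/(223 + 258) = -35/481

Γ = -0.0728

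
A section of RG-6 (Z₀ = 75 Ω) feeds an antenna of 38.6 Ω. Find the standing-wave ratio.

Γ = (38.6 − 75)/(38.6 + 75) = -0.32
VSWR = (1 + 0.32)/(1 − 0.32)

VSWR ≈ 1.94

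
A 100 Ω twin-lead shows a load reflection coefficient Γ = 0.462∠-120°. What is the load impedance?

Z_L = Z_0·(1 + Γ)/(1 − Γ) = 100·(0.769 − j0.4)/(1.23 + j0.4)

Z_L ≈ 46.9 − j47.8 Ω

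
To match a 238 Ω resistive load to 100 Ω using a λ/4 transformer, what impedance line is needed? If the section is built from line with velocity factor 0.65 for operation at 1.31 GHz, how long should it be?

Z_qwt = √(Z_0·R_L) = √(100 × 238) = √23800
λ = 0.65·c/f = 0.149 m, so l = λ/4 = 0.0372 m

Z_qwt ≈ 154 Ω; length ≈ 3.72 cm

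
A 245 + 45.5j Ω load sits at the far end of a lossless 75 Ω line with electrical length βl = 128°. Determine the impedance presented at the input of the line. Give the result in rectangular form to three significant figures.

Z_in ≈ 31.3 + j45.3 Ω

tan(βl) = tan(128°) = -1.28
Z_in = Z_0·(Z_L + jZ_0·tanβl)/(Z_0 + jZ_L·tanβl)
     = 75·(245 − j50.5)/(133 − j314)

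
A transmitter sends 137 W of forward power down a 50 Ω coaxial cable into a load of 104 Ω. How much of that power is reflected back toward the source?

P_reflected ≈ 16.8 W

Γ = (104 − 50)/(104 + 50) = 0.351
|Γ|² = 0.123
P_refl = |Γ|²·P_inc = 16.8 W, P_del = (1 − |Γ|²)·P_inc = 120 W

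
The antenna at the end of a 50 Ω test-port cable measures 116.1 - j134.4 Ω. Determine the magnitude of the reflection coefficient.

Γ = (Z_L − Z_0)/(Z_L + Z_0) = (66.1 − j134.4)/(166.1 − j134.4)
|Γ| = 150/214

|Γ| ≈ 0.701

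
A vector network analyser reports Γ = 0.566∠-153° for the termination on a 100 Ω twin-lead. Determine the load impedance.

Z_L = Z_0·(1 + Γ)/(1 − Γ) = 100·(0.496 − j0.257)/(1.5 + j0.257)

Z_L ≈ 29.2 − j22.1 Ω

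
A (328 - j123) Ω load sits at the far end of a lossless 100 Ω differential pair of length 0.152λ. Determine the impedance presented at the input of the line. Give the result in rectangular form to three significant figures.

Z_in ≈ 33.9 − j50.7 Ω

βl = 2π × 0.152 = 54.7°
tan(βl) = tan(54.7°) = 1.41
Z_in = Z_0·(Z_L + jZ_0·tanβl)/(Z_0 + jZ_L·tanβl)
     = 100·(328 + j18.3)/(274 + j464)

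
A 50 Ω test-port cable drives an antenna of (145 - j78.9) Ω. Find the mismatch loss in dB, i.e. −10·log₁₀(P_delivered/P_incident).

mismatch loss ≈ 1.84 dB

Γ = (95 − j78.9)/(195 − j78.9), |Γ| = 0.587
|Γ|² = 0.345, so P_del/P_inc = 1 − |Γ|² = 0.655
ML = −10·log₁₀(1 − |Γ|²)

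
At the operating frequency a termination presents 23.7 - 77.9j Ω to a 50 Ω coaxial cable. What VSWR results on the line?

Γ = (Z_L − Z_0)/(Z_L + Z_0) = (-26.3 − j77.9)/(73.7 − j77.9)
|Γ| = 82.2/107 = 0.767
VSWR = (1 + |Γ|)/(1 − |Γ|) = 1.77/0.233

VSWR ≈ 7.57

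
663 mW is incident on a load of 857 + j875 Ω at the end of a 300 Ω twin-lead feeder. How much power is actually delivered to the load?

|Γ| = |(557 + j875)/(1157 + j875)| = 0.715
|Γ|² = 0.511
P_refl = |Γ|²·P_inc = 339 mW, P_del = (1 − |Γ|²)·P_inc = 324 mW

P_delivered ≈ 324 mW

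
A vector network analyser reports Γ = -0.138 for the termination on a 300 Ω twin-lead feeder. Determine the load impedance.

Z_L = Z_0·(1 + Γ)/(1 − Γ) = 300·(0.862)/(1.14)

Z_L ≈ 227 Ω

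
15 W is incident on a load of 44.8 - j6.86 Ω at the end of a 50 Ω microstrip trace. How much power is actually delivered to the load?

|Γ| = |(-5.2 − j6.86)/(94.8 − j6.86)| = 0.0906
|Γ|² = 0.0082
P_refl = |Γ|²·P_inc = 0.123 W, P_del = (1 − |Γ|²)·P_inc = 14.9 W

P_delivered ≈ 14.9 W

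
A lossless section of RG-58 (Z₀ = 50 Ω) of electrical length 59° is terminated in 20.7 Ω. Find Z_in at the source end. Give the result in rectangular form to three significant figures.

Z_in ≈ 52.9 + j46.8 Ω

tan(βl) = tan(59°) = 1.66
Z_in = Z_0·(Z_L + jZ_0·tanβl)/(Z_0 + jZ_L·tanβl)
     = 50·(20.7 + j83.2)/(50 + j34.5)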